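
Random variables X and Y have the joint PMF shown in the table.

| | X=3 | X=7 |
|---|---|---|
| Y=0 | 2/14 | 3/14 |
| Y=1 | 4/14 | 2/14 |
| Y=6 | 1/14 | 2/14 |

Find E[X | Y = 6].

P(Y = 6) = 3/14.
Σ X·P over the event = 3·(1/14) + 7·(2/14) = 17/14.
E[X | Y = 6] = (17/14) / (3/14) = 17/3.

17/3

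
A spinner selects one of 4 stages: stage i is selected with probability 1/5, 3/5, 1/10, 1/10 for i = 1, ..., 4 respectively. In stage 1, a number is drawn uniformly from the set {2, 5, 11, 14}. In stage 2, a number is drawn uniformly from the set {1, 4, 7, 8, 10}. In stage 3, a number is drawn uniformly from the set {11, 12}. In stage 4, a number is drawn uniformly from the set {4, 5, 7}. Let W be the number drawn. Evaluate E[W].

E[W | stage 1] = (2+5+11+14)/4 = 8.
E[W | stage 2] = (1+4+7+8+10)/5 = 6.
E[W | stage 3] = (11+12)/2 = 23/2.
E[W | stage 4] = (4+5+7)/3 = 16/3.
By the law of total expectation,
E[W] = (1/5)·(8) + (3/5)·(6) + (1/10)·(23/2) + (1/10)·(16/3) = 413/60.

413/60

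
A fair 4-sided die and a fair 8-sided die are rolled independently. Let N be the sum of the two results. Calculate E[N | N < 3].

P(N < 3) = 1/32.
Σ over the event: 2·1/32 = 1/16.
E[N | N < 3] = (1/16) / (1/32) = 2.

2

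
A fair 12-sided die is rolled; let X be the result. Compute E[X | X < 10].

Given X < 10, X is equally likely to be any of {1, 2, 3, 4, 5, 6, 7, 8, 9}.
E[X | X < 10] = (1 + 2 + 3 + 4 + 5 + 6 + 7 + 8 + 9) / 9 = 5.

5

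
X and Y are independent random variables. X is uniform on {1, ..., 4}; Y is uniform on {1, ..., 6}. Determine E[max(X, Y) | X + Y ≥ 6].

67/14

P(X + Y ≥ 6) = 7/12.
Summing max(X,Y)·P(x,y) over outcomes with X + Y ≥ 6 gives 67/24.
E[max(X, Y) | X + Y ≥ 6] = (67/24) / (7/12) = 67/14.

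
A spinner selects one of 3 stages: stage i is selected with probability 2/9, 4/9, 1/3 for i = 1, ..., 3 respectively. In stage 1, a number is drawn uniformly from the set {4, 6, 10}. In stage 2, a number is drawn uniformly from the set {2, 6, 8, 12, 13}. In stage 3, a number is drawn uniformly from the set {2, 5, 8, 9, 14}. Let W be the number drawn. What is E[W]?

E[W | stage 1] = (4+6+10)/3 = 20/3.
E[W | stage 2] = (2+6+8+12+13)/5 = 41/5.
E[W | stage 3] = (2+5+8+9+14)/5 = 38/5.
By the law of total expectation,
E[W] = (2/9)·(20/3) + (4/9)·(41/5) + (1/3)·(38/5) = 1034/135.

1034/135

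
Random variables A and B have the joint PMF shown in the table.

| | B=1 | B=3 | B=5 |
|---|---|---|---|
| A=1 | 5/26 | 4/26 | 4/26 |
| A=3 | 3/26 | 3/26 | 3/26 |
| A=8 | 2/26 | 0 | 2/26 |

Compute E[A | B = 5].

P(B = 5) = 9/26.
Summing A·P(A=x,B=y) over the conditioning event gives 29/26.
E[A | B = 5] = (29/26) / (9/26) = 29/9.

29/9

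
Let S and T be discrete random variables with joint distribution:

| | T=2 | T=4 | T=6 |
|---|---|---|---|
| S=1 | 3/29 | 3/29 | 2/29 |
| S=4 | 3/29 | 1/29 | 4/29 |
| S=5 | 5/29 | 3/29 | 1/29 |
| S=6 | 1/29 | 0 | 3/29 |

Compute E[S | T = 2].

23/6

P(T = 2) = 12/29.
Σ S·P over the event = 1·(3/29) + 4·(3/29) + 5·(5/29) + 6·(1/29) = 46/29.
E[S | T = 2] = (46/29) / (12/29) = 23/6.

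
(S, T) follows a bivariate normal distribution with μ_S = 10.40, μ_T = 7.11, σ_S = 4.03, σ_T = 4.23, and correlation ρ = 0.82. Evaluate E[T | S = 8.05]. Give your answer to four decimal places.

For a bivariate normal, E[T | S=x] = μ_T + ρ·(σ_T/σ_S)·(x − μ_S).
E[T | S=8.05] = 7.11 + (0.82)·(4.23/4.03)·(8.05 − (10.40)) = 7.11 + (0.86069)·(-2.35) = 5.0874.

5.0874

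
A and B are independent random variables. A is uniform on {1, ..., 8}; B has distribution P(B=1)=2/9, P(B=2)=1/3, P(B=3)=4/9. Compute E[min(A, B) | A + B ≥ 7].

P(A + B ≥ 7) = 19/36.
Summing min(A,B)·P(x,y) over outcomes with A + B ≥ 7 gives 5/4.
E[min(A, B) | A + B ≥ 7] = (5/4) / (19/36) = 45/19.

45/19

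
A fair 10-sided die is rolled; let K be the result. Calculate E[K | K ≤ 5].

3

Given K ≤ 5, K is equally likely to be any of {1, 2, 3, 4, 5}.
E[K | K ≤ 5] = (1 + 2 + 3 + 4 + 5) / 5 = 3.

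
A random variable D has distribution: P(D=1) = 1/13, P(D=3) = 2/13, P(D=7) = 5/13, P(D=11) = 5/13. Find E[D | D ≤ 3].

P(D ≤ 3) = 3/13.
Σ over the event: 1·1/13 + 3·2/13 = 7/13.
E[D | D ≤ 3] = (7/13) / (3/13) = 7/3.

7/3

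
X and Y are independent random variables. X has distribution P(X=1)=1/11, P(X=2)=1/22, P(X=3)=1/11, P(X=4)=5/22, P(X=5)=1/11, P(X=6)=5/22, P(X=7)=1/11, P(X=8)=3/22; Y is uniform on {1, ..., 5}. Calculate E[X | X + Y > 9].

P(X + Y > 9) = 3/11.
Summing X·P(x,y) over outcomes with X + Y > 9 gives 104/55.
E[X | X + Y > 9] = (104/55) / (3/11) = 104/15.

104/15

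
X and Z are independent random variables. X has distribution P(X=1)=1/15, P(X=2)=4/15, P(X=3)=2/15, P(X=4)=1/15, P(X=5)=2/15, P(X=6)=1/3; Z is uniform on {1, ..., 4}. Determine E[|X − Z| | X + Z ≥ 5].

115/47

P(X + Z ≥ 5) = 47/60.
Summing |X−Z|·P(x,y) over outcomes with X + Z ≥ 5 gives 23/12.
E[|X − Z| | X + Z ≥ 5] = (23/12) / (47/60) = 115/47.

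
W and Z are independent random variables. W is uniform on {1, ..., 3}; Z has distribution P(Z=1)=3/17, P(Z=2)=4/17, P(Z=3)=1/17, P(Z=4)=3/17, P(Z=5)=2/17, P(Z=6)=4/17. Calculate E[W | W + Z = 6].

11/6

P(W + Z = 6) = 2/17.
Summing W·P(x,y) over outcomes with W + Z = 6 gives 11/51.
E[W | W + Z = 6] = (11/51) / (2/17) = 11/6.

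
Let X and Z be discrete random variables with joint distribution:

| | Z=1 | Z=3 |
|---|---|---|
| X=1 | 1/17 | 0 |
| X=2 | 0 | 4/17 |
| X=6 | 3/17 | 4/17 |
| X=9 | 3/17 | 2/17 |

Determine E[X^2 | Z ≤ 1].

352/7

P(Z ≤ 1) = 7/17.
Σ X^2·P over the event = 1·(1/17) + 36·(3/17) + 81·(3/17) = 352/17.
E[X^2 | Z ≤ 1] = (352/17) / (7/17) = 352/7.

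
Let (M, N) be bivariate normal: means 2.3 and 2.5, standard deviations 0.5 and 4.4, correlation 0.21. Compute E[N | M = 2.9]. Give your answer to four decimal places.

For a bivariate normal, E[N | M=x] = μ_N + ρ·(σ_N/σ_M)·(x − μ_M).
E[N | M=2.9] = 2.5 + (0.21)·(4.4/0.5)·(2.9 − (2.3)) = 2.5 + (1.848)·(0.6) = 3.6088.

3.6088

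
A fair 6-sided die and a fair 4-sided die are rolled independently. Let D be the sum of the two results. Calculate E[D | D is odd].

P(D is odd) = 1/2.
Σ over the event: 3·1/12 + 5·1/6 + 7·1/6 + 9·1/12 = 3.
E[D | D is odd] = (3) / (1/2) = 6.

6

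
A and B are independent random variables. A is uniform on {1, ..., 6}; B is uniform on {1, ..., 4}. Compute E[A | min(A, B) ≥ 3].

P(min(A, B) ≥ 3) = 1/3.
Summing A·P(x,y) over outcomes with min(A, B) ≥ 3 gives 3/2.
E[A | min(A, B) ≥ 3] = (3/2) / (1/3) = 9/2.

9/2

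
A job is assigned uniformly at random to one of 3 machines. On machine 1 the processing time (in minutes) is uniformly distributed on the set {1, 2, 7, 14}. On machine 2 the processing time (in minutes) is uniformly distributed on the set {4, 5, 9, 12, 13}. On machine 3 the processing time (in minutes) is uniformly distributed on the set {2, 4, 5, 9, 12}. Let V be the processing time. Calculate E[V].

7

E[V | machine 1] = (1+2+7+14)/4 = 6.
E[V | machine 2] = (4+5+9+12+13)/5 = 43/5.
E[V | machine 3] = (2+4+5+9+12)/5 = 32/5.
By the law of total expectation,
E[V] = (1/3)·(6) + (1/3)·(43/5) + (1/3)·(32/5) = 7.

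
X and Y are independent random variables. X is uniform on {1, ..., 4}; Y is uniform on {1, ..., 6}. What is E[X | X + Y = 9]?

7/2

Outcomes with X + Y = 9: (3,6), (4,5), each with probability 1/24.
E[X | X + Y = 9] = (3 + 4) / 2 = 7/2.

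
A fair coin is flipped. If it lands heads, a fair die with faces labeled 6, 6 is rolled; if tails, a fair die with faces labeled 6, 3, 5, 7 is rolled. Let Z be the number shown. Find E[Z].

E[Z | heads] = (6+6)/2 = 6.
E[Z | tails] = (6+3+5+7)/4 = 21/4.
E[Z] = (1/2)·(6) + (1/2)·(21/4) = 45/8.

45/8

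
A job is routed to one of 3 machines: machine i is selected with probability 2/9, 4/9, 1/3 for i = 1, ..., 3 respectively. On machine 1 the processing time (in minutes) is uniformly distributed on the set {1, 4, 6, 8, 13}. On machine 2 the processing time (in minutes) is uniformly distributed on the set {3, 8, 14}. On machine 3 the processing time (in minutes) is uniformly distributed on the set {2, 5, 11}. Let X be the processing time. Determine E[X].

962/135

E[X | machine 1] = (1+4+6+8+13)/5 = 32/5.
E[X | machine 2] = (3+8+14)/3 = 25/3.
E[X | machine 3] = (2+5+11)/3 = 6.
By the law of total expectation,
E[X] = (2/9)·(32/5) + (4/9)·(25/3) + (1/3)·(6) = 962/135.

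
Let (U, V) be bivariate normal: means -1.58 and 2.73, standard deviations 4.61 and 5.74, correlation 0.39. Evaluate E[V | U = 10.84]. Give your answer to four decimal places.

For a bivariate normal, E[V | U=x] = μ_V + ρ·(σ_V/σ_U)·(x − μ_U).
E[V | U=10.84] = 2.73 + (0.39)·(5.74/4.61)·(10.84 − (-1.58)) = 2.73 + (0.485597)·(12.42) = 8.7611.

8.7611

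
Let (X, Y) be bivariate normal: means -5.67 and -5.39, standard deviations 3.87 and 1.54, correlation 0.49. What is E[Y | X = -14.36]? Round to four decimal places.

-7.0844

E[Y | X=x] = μ_Y + ρ(σ_Y/σ_X)(x − μ_X) for jointly normal variables.
E[Y | X=-14.36] = -5.39 + (0.49)·(1.54/3.87)·(-14.36 − (-5.67)) = -5.39 + (0.194987)·(-8.69) = -7.0844.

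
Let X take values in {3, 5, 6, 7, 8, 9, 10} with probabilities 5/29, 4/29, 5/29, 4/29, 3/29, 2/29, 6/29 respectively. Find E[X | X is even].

57/7

P(X is even) = 14/29.
Σ over the event: 6·5/29 + 8·3/29 + 10·6/29 = 114/29.
E[X | X is even] = (114/29) / (14/29) = 57/7.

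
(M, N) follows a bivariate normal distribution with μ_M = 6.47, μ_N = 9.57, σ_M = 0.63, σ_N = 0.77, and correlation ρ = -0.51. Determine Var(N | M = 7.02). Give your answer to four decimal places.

For a bivariate normal, Var(N | M=x) = σ_N²(1 − ρ²).
Var(N | M=7.02) = (0.77)²·(1 − (-0.51)²) = 0.5929·0.7399 = 0.4387.

0.4387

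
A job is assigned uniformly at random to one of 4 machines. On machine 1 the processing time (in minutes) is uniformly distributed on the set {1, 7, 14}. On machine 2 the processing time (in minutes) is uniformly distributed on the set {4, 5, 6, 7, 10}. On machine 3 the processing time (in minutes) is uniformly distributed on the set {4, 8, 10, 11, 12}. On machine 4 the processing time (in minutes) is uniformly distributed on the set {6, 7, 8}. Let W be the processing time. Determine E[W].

223/30

E[W | machine 1] = (1+7+14)/3 = 22/3.
E[W | machine 2] = (4+5+6+7+10)/5 = 32/5.
E[W | machine 3] = (4+8+10+11+12)/5 = 9.
E[W | machine 4] = (6+7+8)/3 = 7.
E[W] = (1/4)·(22/3) + (1/4)·(32/5) + (1/4)·(9) + (1/4)·(7) = 223/30.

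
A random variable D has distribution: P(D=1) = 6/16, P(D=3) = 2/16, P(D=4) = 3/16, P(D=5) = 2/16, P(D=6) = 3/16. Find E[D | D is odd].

P(D is odd) = 5/8.
Σ over the event: 1·3/8 + 3·1/8 + 5·1/8 = 11/8.
E[D | D is odd] = (11/8) / (5/8) = 11/5.

11/5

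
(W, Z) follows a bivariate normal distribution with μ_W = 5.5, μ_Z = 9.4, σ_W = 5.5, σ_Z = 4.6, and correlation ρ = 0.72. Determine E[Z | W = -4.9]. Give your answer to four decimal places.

E[Z | W=x] = μ_Z + ρ(σ_Z/σ_W)(x − μ_W) for jointly normal variables.
E[Z | W=-4.9] = 9.4 + (0.72)·(4.6/5.5)·(-4.9 − (5.5)) = 9.4 + (0.60218)·(-10.4) = 3.1373.

3.1373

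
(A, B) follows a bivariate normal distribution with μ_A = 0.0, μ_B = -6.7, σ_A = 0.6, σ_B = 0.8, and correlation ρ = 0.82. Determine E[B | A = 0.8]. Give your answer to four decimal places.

-5.8253

For a bivariate normal, E[B | A=x] = μ_B + ρ·(σ_B/σ_A)·(x − μ_A).
E[B | A=0.8] = -6.7 + (0.82)·(0.8/0.6)·(0.8 − (0.0)) = -6.7 + (1.09333)·(0.8) = -5.8253.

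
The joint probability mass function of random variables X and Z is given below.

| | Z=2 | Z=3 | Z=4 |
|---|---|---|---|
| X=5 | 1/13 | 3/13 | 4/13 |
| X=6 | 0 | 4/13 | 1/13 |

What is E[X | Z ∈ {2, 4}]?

P(Z ∈ {2, 4}) = 6/13.
Summing X·P(X=x,Z=y) over the conditioning event gives 31/13.
E[X | Z ∈ {2, 4}] = (31/13) / (6/13) = 31/6.

31/6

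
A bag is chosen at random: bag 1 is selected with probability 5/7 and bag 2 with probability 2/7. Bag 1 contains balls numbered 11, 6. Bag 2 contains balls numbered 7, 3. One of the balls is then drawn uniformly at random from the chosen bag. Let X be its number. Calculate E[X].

E[X | bag 1] = (11+6)/2 = 17/2.
E[X | bag 2] = (7+3)/2 = 5.
E[X] = (5/7)·(17/2) + (2/7)·(5) = 15/2.

15/2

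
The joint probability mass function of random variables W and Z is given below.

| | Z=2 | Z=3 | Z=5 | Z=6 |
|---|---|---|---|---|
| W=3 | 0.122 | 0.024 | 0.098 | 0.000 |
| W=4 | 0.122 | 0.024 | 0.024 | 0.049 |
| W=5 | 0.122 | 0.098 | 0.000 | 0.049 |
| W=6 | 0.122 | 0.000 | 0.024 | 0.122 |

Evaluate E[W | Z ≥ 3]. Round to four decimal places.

P(Z ≥ 3) = 0.512.
Summing W·P(W=x,Z=y) over the conditioning event gives 2.365.
E[W | Z ≥ 3] = (2.365) / (0.512) = 4.6191.

4.6191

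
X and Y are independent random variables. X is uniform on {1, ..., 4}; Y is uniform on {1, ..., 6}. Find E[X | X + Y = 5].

5/2

Outcomes with X + Y = 5: (1,4), (2,3), (3,2), (4,1), each with probability 1/24.
E[X | X + Y = 5] = (1 + 2 + 3 + 4) / 4 = 5/2.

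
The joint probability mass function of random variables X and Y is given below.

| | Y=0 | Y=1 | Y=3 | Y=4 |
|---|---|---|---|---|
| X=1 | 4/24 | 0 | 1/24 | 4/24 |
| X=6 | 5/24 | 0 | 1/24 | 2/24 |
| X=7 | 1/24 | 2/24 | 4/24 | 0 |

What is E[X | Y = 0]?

41/10

P(Y = 0) = 5/12.
Σ X·P over the event = 1·(4/24) + 6·(5/24) + 7·(1/24) = 41/24.
E[X | Y = 0] = (41/24) / (5/12) = 41/10.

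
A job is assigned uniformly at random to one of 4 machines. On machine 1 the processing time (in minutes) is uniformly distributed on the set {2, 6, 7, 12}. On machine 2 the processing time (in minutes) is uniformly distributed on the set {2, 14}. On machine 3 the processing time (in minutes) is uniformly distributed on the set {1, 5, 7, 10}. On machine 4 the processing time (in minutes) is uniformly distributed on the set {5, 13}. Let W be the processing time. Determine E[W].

E[W | machine 1] = (2+6+7+12)/4 = 27/4.
E[W | machine 2] = (2+14)/2 = 8.
E[W | machine 3] = (1+5+7+10)/4 = 23/4.
E[W | machine 4] = (5+13)/2 = 9.
E[W] = (1/4)·(27/4) + (1/4)·(8) + (1/4)·(23/4) + (1/4)·(9) = 59/8.

59/8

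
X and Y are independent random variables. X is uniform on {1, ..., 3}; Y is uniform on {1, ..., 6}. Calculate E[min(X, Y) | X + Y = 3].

Outcomes with X + Y = 3: (1,2), (2,1), each with probability 1/18.
E[min(X, Y) | X + Y = 3] = (1 + 1) / 2 = 1.

1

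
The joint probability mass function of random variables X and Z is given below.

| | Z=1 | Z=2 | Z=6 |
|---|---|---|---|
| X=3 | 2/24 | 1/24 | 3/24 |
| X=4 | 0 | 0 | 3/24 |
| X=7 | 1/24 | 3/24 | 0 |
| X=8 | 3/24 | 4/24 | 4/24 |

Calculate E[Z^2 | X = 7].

13/4

P(X = 7) = 1/6.
Σ Z^2·P over the event = 1·(1/24) + 4·(3/24) = 13/24.
E[Z^2 | X = 7] = (13/24) / (1/6) = 13/4.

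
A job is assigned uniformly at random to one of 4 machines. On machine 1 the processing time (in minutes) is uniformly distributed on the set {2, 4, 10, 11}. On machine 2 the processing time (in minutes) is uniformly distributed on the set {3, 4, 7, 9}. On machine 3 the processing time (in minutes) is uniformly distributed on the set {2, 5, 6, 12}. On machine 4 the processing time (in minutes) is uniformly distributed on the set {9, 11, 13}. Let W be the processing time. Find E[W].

119/16

E[W | machine 1] = (2+4+10+11)/4 = 27/4.
E[W | machine 2] = (3+4+7+9)/4 = 23/4.
E[W | machine 3] = (2+5+6+12)/4 = 25/4.
E[W | machine 4] = (9+11+13)/3 = 11.
E[W] = (1/4)·(27/4) + (1/4)·(23/4) + (1/4)·(25/4) + (1/4)·(11) = 119/16.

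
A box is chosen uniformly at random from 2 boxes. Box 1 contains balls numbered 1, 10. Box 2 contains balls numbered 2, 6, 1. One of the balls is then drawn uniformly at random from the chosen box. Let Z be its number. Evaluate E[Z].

E[Z | box 1] = (1+10)/2 = 11/2.
E[Z | box 2] = (2+6+1)/3 = 3.
E[Z] = (1/2)·(11/2) + (1/2)·(3) = 17/4.

17/4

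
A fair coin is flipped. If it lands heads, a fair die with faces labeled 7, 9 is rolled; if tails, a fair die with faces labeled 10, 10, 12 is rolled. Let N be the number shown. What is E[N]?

28/3

E[N | heads] = (7+9)/2 = 8.
E[N | tails] = (10+10+12)/3 = 32/3.
E[N] = (1/2)·(8) + (1/2)·(32/3) = 28/3.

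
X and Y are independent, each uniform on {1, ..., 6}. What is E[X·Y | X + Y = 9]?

Outcomes with X + Y = 9: (3,6), (4,5), (5,4), (6,3), each with probability 1/36.
E[X·Y | X + Y = 9] = (18 + 20 + 20 + 18) / 4 = 19.

19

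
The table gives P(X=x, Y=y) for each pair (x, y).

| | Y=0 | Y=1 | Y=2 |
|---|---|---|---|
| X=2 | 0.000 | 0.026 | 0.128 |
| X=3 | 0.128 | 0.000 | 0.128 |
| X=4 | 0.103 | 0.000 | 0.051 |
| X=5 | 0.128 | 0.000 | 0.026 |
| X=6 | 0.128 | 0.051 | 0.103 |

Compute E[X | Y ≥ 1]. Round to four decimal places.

P(Y ≥ 1) = 0.513.
Σ X·P over the event = 2·(0.026) + 2·(0.128) + 3·(0.128) + 4·(0.051) + 5·(0.026) + 6·(0.051) + 6·(0.103) = 1.950.
E[X | Y ≥ 1] = (1.950) / (0.513) = 3.8012.

3.8012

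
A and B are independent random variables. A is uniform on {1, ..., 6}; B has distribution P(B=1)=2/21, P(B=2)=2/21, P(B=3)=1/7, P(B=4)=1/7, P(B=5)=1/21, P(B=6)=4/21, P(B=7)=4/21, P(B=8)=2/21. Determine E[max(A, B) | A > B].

80/17

P(A > B) = 17/63.
Summing max(A,B)·P(x,y) over outcomes with A > B gives 80/63.
E[max(A, B) | A > B] = (80/63) / (17/63) = 80/17.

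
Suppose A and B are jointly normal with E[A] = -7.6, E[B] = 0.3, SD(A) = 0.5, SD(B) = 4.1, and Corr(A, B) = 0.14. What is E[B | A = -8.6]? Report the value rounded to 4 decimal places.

-0.8480

The regression of B on A has slope ρ·σ_B/σ_A and passes through (μ_A, μ_B).
E[B | A=-8.6] = 0.3 + (0.14)·(4.1/0.5)·(-8.6 − (-7.6)) = 0.3 + (1.148)·(-1) = -0.8480.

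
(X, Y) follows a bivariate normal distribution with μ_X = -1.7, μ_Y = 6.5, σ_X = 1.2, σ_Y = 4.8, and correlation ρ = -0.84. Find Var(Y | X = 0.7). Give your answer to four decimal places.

Var(Y | X=x) = (1 − ρ²)·σ_Y².
Var(Y | X=0.7) = (4.8)²·(1 − (-0.84)²) = 23.04·0.2944 = 6.7830.

6.7830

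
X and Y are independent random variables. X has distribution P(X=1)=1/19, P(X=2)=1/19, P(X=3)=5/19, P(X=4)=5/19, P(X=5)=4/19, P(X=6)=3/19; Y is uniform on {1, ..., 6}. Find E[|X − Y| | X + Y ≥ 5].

191/104

P(X + Y ≥ 5) = 52/57.
Summing |X−Y|·P(x,y) over outcomes with X + Y ≥ 5 gives 191/114.
E[|X − Y| | X + Y ≥ 5] = (191/114) / (52/57) = 191/104.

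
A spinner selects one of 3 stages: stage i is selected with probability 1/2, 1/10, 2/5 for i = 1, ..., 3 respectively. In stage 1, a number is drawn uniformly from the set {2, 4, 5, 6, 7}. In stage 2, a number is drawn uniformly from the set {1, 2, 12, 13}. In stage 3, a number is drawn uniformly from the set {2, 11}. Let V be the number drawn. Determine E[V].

57/10

E[V | stage 1] = (2+4+5+6+7)/5 = 24/5.
E[V | stage 2] = (1+2+12+13)/4 = 7.
E[V | stage 3] = (2+11)/2 = 13/2.
By the law of total expectation,
E[V] = (1/2)·(24/5) + (1/10)·(7) + (2/5)·(13/2) = 57/10.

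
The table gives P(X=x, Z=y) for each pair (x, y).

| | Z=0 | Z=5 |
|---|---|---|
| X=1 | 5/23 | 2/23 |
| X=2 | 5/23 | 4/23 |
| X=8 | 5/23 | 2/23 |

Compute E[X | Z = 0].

11/3

P(Z = 0) = 15/23.
Σ X·P over the event = 1·(5/23) + 2·(5/23) + 8·(5/23) = 55/23.
E[X | Z = 0] = (55/23) / (15/23) = 11/3.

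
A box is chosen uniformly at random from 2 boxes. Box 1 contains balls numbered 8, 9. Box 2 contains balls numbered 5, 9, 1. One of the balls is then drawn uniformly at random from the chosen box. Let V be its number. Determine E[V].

27/4

E[V | box 1] = (8+9)/2 = 17/2.
E[V | box 2] = (5+9+1)/3 = 5.
By the law of total expectation,
E[V] = (1/2)·(17/2) + (1/2)·(5) = 27/4.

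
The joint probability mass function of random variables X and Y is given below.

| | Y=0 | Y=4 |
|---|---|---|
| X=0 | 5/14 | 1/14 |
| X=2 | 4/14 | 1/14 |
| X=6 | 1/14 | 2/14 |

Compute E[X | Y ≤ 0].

7/5

P(Y ≤ 0) = 5/7.
Σ X·P over the event = 0·(5/14) + 2·(4/14) + 6·(1/14) = 1.
E[X | Y ≤ 0] = (1) / (5/7) = 7/5.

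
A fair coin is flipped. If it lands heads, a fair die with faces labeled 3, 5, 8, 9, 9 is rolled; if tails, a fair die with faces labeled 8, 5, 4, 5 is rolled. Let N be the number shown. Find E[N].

123/20

E[N | heads] = (3+5+8+9+9)/5 = 34/5.
E[N | tails] = (8+5+4+5)/4 = 11/2.
By the law of total expectation,
E[N] = (1/2)·(34/5) + (1/2)·(11/2) = 123/20.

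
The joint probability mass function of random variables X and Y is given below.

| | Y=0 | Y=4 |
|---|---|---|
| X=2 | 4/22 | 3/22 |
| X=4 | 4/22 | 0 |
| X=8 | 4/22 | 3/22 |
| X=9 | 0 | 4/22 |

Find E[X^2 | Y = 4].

264/5

P(Y = 4) = 5/11.
Σ X^2·P over the event = 4·(3/22) + 64·(3/22) + 81·(4/22) = 24.
E[X^2 | Y = 4] = (24) / (5/11) = 264/5.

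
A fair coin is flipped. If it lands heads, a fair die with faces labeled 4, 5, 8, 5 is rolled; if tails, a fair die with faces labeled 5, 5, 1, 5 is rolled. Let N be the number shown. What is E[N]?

E[N | heads] = (4+5+8+5)/4 = 11/2.
E[N | tails] = (5+5+1+5)/4 = 4.
E[N] = (1/2)·(11/2) + (1/2)·(4) = 19/4.

19/4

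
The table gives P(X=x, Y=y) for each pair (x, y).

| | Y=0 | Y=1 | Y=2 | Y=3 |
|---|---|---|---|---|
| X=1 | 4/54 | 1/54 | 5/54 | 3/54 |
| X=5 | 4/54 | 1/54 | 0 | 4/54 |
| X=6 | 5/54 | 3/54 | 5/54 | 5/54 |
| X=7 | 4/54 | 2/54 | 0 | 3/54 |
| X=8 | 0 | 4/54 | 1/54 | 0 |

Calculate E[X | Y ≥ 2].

P(Y ≥ 2) = 13/27.
Σ X·P over the event = 1·(5/54) + 1·(3/54) + 5·(4/54) + 6·(5/54) + 6·(5/54) + 7·(3/54) + 8·(1/54) = 13/6.
E[X | Y ≥ 2] = (13/6) / (13/27) = 9/2.

9/2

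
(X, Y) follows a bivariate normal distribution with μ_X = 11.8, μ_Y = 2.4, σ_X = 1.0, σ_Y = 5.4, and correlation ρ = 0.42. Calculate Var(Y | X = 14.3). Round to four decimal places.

24.0162

The conditional variance in a bivariate normal is σ_Y²(1 − ρ²), independent of x.
Var(Y | X=14.3) = (5.4)²·(1 − (0.42)²) = 29.16·0.8236 = 24.0162.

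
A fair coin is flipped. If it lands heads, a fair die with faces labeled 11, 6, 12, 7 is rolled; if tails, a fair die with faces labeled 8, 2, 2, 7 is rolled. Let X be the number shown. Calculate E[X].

55/8

E[X | heads] = (11+6+12+7)/4 = 9.
E[X | tails] = (8+2+2+7)/4 = 19/4.
E[X] = (1/2)·(9) + (1/2)·(19/4) = 55/8.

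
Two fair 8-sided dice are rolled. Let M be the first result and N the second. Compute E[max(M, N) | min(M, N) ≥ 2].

P(min(M, N) ≥ 2) = 49/64.
Summing max(M,N)·P(x,y) over outcomes with min(M, N) ≥ 2 gives 301/64.
E[max(M, N) | min(M, N) ≥ 2] = (301/64) / (49/64) = 43/7.

43/7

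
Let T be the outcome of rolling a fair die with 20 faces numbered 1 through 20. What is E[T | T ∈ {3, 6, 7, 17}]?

P(T ∈ {3, 6, 7, 17}) = 1/5.
Σ over the event: 3·1/20 + 6·1/20 + 7·1/20 + 17·1/20 = 33/20.
E[T | T ∈ {3, 6, 7, 17}] = (33/20) / (1/5) = 33/4.

33/4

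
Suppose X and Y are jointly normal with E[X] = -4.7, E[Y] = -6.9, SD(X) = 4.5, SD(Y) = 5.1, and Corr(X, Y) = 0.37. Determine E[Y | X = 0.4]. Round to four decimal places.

The regression of Y on X has slope ρ·σ_Y/σ_X and passes through (μ_X, μ_Y).
E[Y | X=0.4] = -6.9 + (0.37)·(5.1/4.5)·(0.4 − (-4.7)) = -6.9 + (0.41933)·(5.1) = -4.7614.

-4.7614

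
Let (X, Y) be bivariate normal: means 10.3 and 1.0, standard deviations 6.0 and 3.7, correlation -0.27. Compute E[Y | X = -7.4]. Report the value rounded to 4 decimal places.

For a bivariate normal, E[Y | X=x] = μ_Y + ρ·(σ_Y/σ_X)·(x − μ_X).
E[Y | X=-7.4] = 1.0 + (-0.27)·(3.7/6.0)·(-7.4 − (10.3)) = 1.0 + (-0.1665)·(-17.7) = 3.9471.

3.9471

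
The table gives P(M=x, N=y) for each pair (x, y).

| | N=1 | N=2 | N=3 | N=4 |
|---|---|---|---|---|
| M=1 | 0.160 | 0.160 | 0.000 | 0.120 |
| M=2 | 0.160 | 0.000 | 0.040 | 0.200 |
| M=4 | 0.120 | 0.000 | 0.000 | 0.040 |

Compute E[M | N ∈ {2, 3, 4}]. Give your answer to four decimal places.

P(N ∈ {2, 3, 4}) = 0.560.
Σ M·P over the event = 1·(0.160) + 1·(0.120) + 2·(0.040) + 2·(0.200) + 4·(0.040) = 0.920.
E[M | N ∈ {2, 3, 4}] = (0.920) / (0.560) = 1.6429.

1.6429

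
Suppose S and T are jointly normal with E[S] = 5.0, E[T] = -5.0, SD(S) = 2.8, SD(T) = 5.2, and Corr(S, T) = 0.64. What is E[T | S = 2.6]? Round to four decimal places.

The regression of T on S has slope ρ·σ_T/σ_S and passes through (μ_S, μ_T).
E[T | S=2.6] = -5.0 + (0.64)·(5.2/2.8)·(2.6 − (5.0)) = -5.0 + (1.1886)·(-2.4) = -7.8526.

-7.8526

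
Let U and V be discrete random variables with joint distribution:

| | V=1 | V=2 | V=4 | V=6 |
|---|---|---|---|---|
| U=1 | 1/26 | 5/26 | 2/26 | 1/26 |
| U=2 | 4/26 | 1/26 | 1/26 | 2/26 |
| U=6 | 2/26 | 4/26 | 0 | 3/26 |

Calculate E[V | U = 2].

P(U = 2) = 4/13.
Σ V·P over the event = 1·(4/26) + 2·(1/26) + 4·(1/26) + 6·(2/26) = 11/13.
E[V | U = 2] = (11/13) / (4/13) = 11/4.

11/4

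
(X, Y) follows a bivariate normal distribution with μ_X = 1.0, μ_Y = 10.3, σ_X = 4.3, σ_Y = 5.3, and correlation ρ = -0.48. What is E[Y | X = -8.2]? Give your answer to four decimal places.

The regression of Y on X has slope ρ·σ_Y/σ_X and passes through (μ_X, μ_Y).
E[Y | X=-8.2] = 10.3 + (-0.48)·(5.3/4.3)·(-8.2 − (1.0)) = 10.3 + (-0.59163)·(-9.2) = 15.7430.

15.7430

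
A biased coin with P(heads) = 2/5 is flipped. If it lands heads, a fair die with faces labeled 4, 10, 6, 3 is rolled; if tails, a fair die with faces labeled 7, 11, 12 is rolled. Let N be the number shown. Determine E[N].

83/10

E[N | heads] = (4+10+6+3)/4 = 23/4.
E[N | tails] = (7+11+12)/3 = 10.
By the law of total expectation,
E[N] = (2/5)·(23/4) + (3/5)·(10) = 83/10.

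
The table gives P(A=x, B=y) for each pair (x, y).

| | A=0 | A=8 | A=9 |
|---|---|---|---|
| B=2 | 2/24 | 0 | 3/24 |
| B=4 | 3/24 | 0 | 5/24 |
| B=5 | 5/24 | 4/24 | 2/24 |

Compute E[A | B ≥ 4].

5

P(B ≥ 4) = 19/24.
Σ A·P over the event = 0·(3/24) + 0·(5/24) + 8·(4/24) + 9·(5/24) + 9·(2/24) = 95/24.
E[A | B ≥ 4] = (95/24) / (19/24) = 5.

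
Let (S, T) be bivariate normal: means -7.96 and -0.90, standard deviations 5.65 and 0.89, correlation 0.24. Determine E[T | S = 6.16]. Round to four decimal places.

E[T | S=x] = μ_T + ρ(σ_T/σ_S)(x − μ_S) for jointly normal variables.
E[T | S=6.16] = -0.90 + (0.24)·(0.89/5.65)·(6.16 − (-7.96)) = -0.90 + (0.037805)·(14.12) = -0.3662.

-0.3662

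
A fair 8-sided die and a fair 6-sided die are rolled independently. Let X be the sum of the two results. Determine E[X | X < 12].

P(X < 12) = 7/8.
E[X | X < 12] = (77/12) / (7/8) = 22/3.

22/3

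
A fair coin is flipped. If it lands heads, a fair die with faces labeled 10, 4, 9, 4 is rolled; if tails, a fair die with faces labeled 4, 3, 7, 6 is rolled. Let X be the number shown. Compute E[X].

47/8

E[X | heads] = (10+4+9+4)/4 = 27/4.
E[X | tails] = (4+3+7+6)/4 = 5.
E[X] = (1/2)·(27/4) + (1/2)·(5) = 47/8.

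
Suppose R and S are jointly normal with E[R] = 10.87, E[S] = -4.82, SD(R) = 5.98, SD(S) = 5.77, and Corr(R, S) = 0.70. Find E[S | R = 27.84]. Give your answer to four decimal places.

E[S | R=x] = μ_S + ρ(σ_S/σ_R)(x − μ_R) for jointly normal variables.
E[S | R=27.84] = -4.82 + (0.70)·(5.77/5.98)·(27.84 − (10.87)) = -4.82 + (0.675418)·(16.97) = 6.6418.

6.6418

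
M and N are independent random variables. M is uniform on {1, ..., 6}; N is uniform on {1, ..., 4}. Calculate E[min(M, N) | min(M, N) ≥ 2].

41/15

P(min(M, N) ≥ 2) = 5/8.
Summing min(M,N)·P(x,y) over outcomes with min(M, N) ≥ 2 gives 41/24.
E[min(M, N) | min(M, N) ≥ 2] = (41/24) / (5/8) = 41/15.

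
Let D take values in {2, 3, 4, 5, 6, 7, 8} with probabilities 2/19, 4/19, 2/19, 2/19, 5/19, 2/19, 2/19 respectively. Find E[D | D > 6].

15/2

P(D > 6) = 4/19.
Σ over the event: 7·2/19 + 8·2/19 = 30/19.
E[D | D > 6] = (30/19) / (4/19) = 15/2.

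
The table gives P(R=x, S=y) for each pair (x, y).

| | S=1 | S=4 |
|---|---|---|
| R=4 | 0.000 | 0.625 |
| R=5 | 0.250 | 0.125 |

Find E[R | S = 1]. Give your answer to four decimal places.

P(S = 1) = 0.250.
Σ R·P over the event = 5·(0.250) = 1.250.
E[R | S = 1] = (1.250) / (0.250) = 5.0000.

5.0000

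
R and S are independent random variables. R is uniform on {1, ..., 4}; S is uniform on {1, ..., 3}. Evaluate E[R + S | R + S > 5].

19/3

Outcomes with R + S > 5: (3,3), (4,2), (4,3), each with probability 1/12.
E[R + S | R + S > 5] = (6 + 6 + 7) / 3 = 19/3.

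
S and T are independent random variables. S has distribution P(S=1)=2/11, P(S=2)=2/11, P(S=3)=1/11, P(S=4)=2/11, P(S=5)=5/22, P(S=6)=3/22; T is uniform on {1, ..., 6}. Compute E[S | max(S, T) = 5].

P(max(S, T) = 5) = 13/44.
Summing S·P(x,y) over outcomes with max(S, T) = 5 gives 53/44.
E[S | max(S, T) = 5] = (53/44) / (13/44) = 53/13.

53/13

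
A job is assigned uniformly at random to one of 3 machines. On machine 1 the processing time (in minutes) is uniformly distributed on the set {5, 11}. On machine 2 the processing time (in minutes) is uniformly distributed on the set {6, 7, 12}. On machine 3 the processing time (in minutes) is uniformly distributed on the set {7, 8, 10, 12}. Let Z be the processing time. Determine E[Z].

E[Z | machine 1] = (5+11)/2 = 8.
E[Z | machine 2] = (6+7+12)/3 = 25/3.
E[Z | machine 3] = (7+8+10+12)/4 = 37/4.
By the law of total expectation,
E[Z] = (1/3)·(8) + (1/3)·(25/3) + (1/3)·(37/4) = 307/36.

307/36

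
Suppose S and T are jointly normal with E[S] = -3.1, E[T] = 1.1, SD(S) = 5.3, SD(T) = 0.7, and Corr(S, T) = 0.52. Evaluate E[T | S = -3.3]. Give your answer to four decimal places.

1.0863

For a bivariate normal, E[T | S=x] = μ_T + ρ·(σ_T/σ_S)·(x − μ_S).
E[T | S=-3.3] = 1.1 + (0.52)·(0.7/5.3)·(-3.3 − (-3.1)) = 1.1 + (0.068679)·(-0.2) = 1.0863.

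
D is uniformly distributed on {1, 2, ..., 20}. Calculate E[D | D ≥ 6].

P(D ≥ 6) = 3/4.
E[D | D ≥ 6] = (39/4) / (3/4) = 13.

13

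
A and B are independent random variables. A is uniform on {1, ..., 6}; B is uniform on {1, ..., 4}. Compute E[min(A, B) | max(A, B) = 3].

9/5

P(max(A, B) = 3) = 5/24.
Summing min(A,B)·P(x,y) over outcomes with max(A, B) = 3 gives 3/8.
E[min(A, B) | max(A, B) = 3] = (3/8) / (5/24) = 9/5.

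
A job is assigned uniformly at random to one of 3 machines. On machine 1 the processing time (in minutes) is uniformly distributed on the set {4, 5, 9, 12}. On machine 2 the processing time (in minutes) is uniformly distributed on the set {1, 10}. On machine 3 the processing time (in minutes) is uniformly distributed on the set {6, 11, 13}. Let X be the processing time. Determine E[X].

23/3

E[X | machine 1] = (4+5+9+12)/4 = 15/2.
E[X | machine 2] = (1+10)/2 = 11/2.
E[X | machine 3] = (6+11+13)/3 = 10.
By the law of total expectation,
E[X] = (1/3)·(15/2) + (1/3)·(11/2) + (1/3)·(10) = 23/3.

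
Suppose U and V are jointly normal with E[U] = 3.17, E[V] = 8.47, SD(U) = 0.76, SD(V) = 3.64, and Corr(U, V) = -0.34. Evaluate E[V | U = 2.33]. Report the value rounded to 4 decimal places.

E[V | U=x] = μ_V + ρ(σ_V/σ_U)(x − μ_U) for jointly normal variables.
E[V | U=2.33] = 8.47 + (-0.34)·(3.64/0.76)·(2.33 − (3.17)) = 8.47 + (-1.6284)·(-0.84) = 9.8379.

9.8379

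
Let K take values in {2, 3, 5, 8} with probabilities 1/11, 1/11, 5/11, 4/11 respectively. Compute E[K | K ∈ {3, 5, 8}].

P(K ∈ {3, 5, 8}) = 10/11.
Σ over the event: 3·1/11 + 5·5/11 + 8·4/11 = 60/11.
E[K | K ∈ {3, 5, 8}] = (60/11) / (10/11) = 6.

6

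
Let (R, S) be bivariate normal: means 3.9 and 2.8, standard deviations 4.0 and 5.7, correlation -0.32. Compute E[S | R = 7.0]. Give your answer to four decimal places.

E[S | R=x] = μ_S + ρ(σ_S/σ_R)(x − μ_R) for jointly normal variables.
E[S | R=7.0] = 2.8 + (-0.32)·(5.7/4.0)·(7.0 − (3.9)) = 2.8 + (-0.456)·(3.1) = 1.3864.

1.3864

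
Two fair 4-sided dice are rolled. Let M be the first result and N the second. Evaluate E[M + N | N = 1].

7/2

Outcomes with N = 1: (1,1), (2,1), (3,1), (4,1), each with probability 1/16.
E[M + N | N = 1] = (2 + 3 + 4 + 5) / 4 = 7/2.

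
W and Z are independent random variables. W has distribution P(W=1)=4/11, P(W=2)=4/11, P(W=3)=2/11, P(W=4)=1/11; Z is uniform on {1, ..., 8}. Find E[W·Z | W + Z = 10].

P(W + Z = 10) = 7/88.
Summing WZ·P(x,y) over outcomes with W + Z = 10 gives 65/44.
E[W·Z | W + Z = 10] = (65/44) / (7/88) = 130/7.

130/7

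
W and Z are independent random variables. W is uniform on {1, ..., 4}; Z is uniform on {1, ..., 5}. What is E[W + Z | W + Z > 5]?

7

Outcomes with W + Z > 5: (1,5), (2,4), (2,5), (3,3), (3,4), (3,5), (4,2), (4,3), (4,4), (4,5), each with probability 1/20.
E[W + Z | W + Z > 5] = (6 + 6 + 7 + 6 + 7 + 8 + 6 + 7 + 8 + 9) / 10 = 7.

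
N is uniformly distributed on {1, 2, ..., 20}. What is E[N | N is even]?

Given N is even, N is equally likely to be any of {2, 4, 6, 8, 10, 12, 14, 16, 18, 20}.
E[N | N is even] = (2 + 4 + 6 + 8 + 10 + 12 + 14 + 16 + 18 + 20) / 10 = 11.

11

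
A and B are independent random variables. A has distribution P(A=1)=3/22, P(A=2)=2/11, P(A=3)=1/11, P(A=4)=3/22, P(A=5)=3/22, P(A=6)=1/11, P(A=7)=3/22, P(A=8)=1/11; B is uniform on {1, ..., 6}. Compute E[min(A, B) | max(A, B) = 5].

74/27

P(max(A, B) = 5) = 9/44.
Summing min(A,B)·P(x,y) over outcomes with max(A, B) = 5 gives 37/66.
E[min(A, B) | max(A, B) = 5] = (37/66) / (9/44) = 74/27.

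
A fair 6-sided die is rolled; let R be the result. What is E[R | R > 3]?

5

Given R > 3, R is equally likely to be any of {4, 5, 6}.
E[R | R > 3] = (4 + 5 + 6) / 3 = 5.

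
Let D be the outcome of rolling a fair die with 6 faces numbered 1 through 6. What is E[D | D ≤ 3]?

Given D ≤ 3, D is equally likely to be any of {1, 2, 3}.
E[D | D ≤ 3] = (1 + 2 + 3) / 3 = 2.

2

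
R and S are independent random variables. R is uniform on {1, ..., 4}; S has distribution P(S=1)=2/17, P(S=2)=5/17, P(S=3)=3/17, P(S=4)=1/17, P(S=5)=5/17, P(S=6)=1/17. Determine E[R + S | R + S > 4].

47/7

P(R + S > 4) = 49/68.
Summing (R+S)·P(x,y) over outcomes with R + S > 4 gives 329/68.
E[R + S | R + S > 4] = (329/68) / (49/68) = 47/7.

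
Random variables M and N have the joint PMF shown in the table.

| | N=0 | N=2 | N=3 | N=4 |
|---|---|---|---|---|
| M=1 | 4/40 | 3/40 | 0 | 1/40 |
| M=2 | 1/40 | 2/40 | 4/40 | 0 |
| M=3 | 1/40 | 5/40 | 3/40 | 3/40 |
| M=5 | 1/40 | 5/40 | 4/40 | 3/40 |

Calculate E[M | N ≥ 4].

P(N ≥ 4) = 7/40.
Summing M·P(M=x,N=y) over the conditioning event gives 5/8.
E[M | N ≥ 4] = (5/8) / (7/40) = 25/7.

25/7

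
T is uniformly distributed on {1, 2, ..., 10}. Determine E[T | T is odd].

Given T is odd, T is equally likely to be any of {1, 3, 5, 7, 9}.
E[T | T is odd] = (1 + 3 + 5 + 7 + 9) / 5 = 5.

5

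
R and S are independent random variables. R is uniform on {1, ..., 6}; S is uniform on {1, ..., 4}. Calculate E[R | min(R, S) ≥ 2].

4

P(min(R, S) ≥ 2) = 5/8.
Summing R·P(x,y) over outcomes with min(R, S) ≥ 2 gives 5/2.
E[R | min(R, S) ≥ 2] = (5/2) / (5/8) = 4.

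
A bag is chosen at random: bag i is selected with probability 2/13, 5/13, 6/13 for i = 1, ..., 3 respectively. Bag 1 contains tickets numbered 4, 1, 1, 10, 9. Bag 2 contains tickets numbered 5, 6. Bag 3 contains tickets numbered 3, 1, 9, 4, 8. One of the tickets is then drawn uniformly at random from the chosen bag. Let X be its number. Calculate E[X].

135/26

E[X | bag 1] = (4+1+1+10+9)/5 = 5.
E[X | bag 2] = (5+6)/2 = 11/2.
E[X | bag 3] = (3+1+9+4+8)/5 = 5.
By the law of total expectation,
E[X] = (2/13)·(5) + (5/13)·(11/2) + (6/13)·(5) = 135/26.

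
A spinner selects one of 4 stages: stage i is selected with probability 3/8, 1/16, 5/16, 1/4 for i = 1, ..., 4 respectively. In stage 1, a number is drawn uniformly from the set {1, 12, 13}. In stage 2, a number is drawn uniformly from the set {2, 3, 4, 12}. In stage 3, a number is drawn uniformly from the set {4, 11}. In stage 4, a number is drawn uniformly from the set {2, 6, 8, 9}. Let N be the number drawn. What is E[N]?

479/64

E[N | stage 1] = (1+12+13)/3 = 26/3.
E[N | stage 2] = (2+3+4+12)/4 = 21/4.
E[N | stage 3] = (4+11)/2 = 15/2.
E[N | stage 4] = (2+6+8+9)/4 = 25/4.
By the law of total expectation,
E[N] = (3/8)·(26/3) + (1/16)·(21/4) + (5/16)·(15/2) + (1/4)·(25/4) = 479/64.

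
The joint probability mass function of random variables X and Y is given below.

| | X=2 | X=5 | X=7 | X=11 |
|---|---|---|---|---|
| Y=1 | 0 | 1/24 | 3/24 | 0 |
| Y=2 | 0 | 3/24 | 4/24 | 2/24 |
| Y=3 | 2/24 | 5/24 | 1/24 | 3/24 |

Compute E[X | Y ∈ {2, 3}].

67/10

P(Y ∈ {2, 3}) = 5/6.
Σ X·P over the event = 2·(2/24) + 5·(3/24) + 5·(5/24) + 7·(4/24) + 7·(1/24) + 11·(2/24) + 11·(3/24) = 67/12.
E[X | Y ∈ {2, 3}] = (67/12) / (5/6) = 67/10.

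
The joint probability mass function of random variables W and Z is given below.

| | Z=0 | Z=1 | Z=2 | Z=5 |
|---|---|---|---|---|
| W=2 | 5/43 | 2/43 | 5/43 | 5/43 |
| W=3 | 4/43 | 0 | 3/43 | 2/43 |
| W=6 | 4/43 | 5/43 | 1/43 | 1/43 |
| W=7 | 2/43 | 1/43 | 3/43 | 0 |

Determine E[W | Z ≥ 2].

P(Z ≥ 2) = 20/43.
Σ W·P over the event = 2·(5/43) + 2·(5/43) + 3·(3/43) + 3·(2/43) + 6·(1/43) + 6·(1/43) + 7·(3/43) = 68/43.
E[W | Z ≥ 2] = (68/43) / (20/43) = 17/5.

17/5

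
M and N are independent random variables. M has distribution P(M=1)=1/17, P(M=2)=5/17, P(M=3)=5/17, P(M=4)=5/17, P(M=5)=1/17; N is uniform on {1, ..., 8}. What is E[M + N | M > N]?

P(M > N) = 1/4.
Summing (M+N)·P(x,y) over outcomes with M > N gives 45/34.
E[M + N | M > N] = (45/34) / (1/4) = 90/17.

90/17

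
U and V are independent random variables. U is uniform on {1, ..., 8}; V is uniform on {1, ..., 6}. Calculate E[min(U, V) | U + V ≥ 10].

P(U + V ≥ 10) = 5/16.
Summing min(U,V)·P(x,y) over outcomes with U + V ≥ 10 gives 67/48.
E[min(U, V) | U + V ≥ 10] = (67/48) / (5/16) = 67/15.

67/15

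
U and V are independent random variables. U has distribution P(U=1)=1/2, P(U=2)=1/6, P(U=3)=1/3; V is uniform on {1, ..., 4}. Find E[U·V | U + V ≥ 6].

P(U + V ≥ 6) = 5/24.
Summing UV·P(x,y) over outcomes with U + V ≥ 6 gives 25/12.
E[U·V | U + V ≥ 6] = (25/12) / (5/24) = 10.

10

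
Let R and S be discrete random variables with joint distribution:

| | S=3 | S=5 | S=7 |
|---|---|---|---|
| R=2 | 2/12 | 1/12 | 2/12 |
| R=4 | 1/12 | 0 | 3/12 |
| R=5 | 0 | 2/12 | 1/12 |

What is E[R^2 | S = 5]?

P(S = 5) = 1/4.
Σ R^2·P over the event = 4·(1/12) + 25·(2/12) = 9/2.
E[R^2 | S = 5] = (9/2) / (1/4) = 18.

18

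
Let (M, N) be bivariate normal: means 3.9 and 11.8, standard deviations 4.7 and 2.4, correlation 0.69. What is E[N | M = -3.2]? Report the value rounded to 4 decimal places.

For a bivariate normal, E[N | M=x] = μ_N + ρ·(σ_N/σ_M)·(x − μ_M).
E[N | M=-3.2] = 11.8 + (0.69)·(2.4/4.7)·(-3.2 − (3.9)) = 11.8 + (0.35234)·(-7.1) = 9.2984.

9.2984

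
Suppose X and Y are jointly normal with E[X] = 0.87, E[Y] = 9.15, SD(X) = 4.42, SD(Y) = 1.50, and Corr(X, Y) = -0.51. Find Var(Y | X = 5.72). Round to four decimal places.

1.6648

The conditional variance in a bivariate normal is σ_Y²(1 − ρ²), independent of x.
Var(Y | X=5.72) = (1.50)²·(1 − (-0.51)²) = 2.25·0.7399 = 1.6648.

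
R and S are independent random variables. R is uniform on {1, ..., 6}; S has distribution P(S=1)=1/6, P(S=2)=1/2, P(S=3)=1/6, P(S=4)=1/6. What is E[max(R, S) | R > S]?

P(R > S) = 11/18.
Summing max(R,S)·P(x,y) over outcomes with R > S gives 25/9.
E[max(R, S) | R > S] = (25/9) / (11/18) = 50/11.

50/11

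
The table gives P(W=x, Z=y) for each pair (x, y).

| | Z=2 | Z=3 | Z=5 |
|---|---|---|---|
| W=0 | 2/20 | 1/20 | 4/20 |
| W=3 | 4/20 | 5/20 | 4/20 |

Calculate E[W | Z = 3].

P(Z = 3) = 3/10.
Σ W·P over the event = 0·(1/20) + 3·(5/20) = 3/4.
E[W | Z = 3] = (3/4) / (3/10) = 5/2.

5/2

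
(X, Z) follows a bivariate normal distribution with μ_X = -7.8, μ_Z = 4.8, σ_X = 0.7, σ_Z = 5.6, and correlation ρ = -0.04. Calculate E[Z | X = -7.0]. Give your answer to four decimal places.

E[Z | X=x] = μ_Z + ρ(σ_Z/σ_X)(x − μ_X) for jointly normal variables.
E[Z | X=-7.0] = 4.8 + (-0.04)·(5.6/0.7)·(-7.0 − (-7.8)) = 4.8 + (-0.32)·(0.8) = 4.5440.

4.5440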